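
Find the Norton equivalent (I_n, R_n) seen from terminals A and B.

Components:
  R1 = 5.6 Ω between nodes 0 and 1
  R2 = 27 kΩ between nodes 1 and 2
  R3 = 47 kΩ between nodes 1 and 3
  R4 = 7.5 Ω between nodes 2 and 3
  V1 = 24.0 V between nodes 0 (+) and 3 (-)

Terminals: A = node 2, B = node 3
Find the Thévenin equivalent first; then I_n = V_th/R_th and R_n = R_th.
Step 1 — V_th is the open-circuit voltage V_A - V_B (nothing connected across the terminals).
Nodal analysis, taking node 3 as the 0 V reference.
Source V1 fixes V_0 = 24 V.
KCL at each unknown node (sum of currents leaving = 0; resistances in Ω):
  Node 1: (V_1 - 24)/5.6 + (V_1 - V_2)/27000 + (V_1 - 0)/47000 = 0
  Node 2: (V_2 - V_1)/27000 + (V_2 - 0)/7.5 = 0
Collecting terms (coefficients in siemens):
  0.1786·V_1 - 0.00003704·V_2 = 4.286
  0.1334·V_2 - 0.00003704·V_1 = 0
Determinant D = (0.1786)(0.1334) - (-0.00003704)(-0.00003704) = 0.02382
V_1 = [(4.286)(0.1334) - (-0.00003704)(0)]/D = 23.99 V
V_2 = [(0.1786)(0) - (4.286)(-0.00003704)]/D = 0.006663 V
V_th = V_2 - V_3 = 0.006663 - 0 = 0.006663 V
Step 2 — R_th: zero the source — replace V1 by a short circuit (node 3 merges into node 0) — and find the resistance seen between A (node 2) and B (node 0).
Reduce the network between node 2 (A) and node 0 (B) by series/parallel combination:
  Rp1 = R1 ‖ R3 (parallel, both between nodes 0 and 1) = 1/(1/5.6 + 1/47000) = 5.599 Ω
  Rs1 = R2 + Rp1 (series, joined only at node 1) = 27000 + 5.599 = 27010 Ω
  Rp2 = R4 ‖ Rs1 (parallel, both between nodes 0 and 2) = 1/(1/7.5 + 1/27010) = 7.498 Ω
R_th = 7.498 Ω
I_n = V_th/R_th = 0.006663/7.498 = 0.0008886 A, and R_n = R_th = 7.498 Ω

Final answer: I_n = 0.0008886 A, R_n = 7.498 Ω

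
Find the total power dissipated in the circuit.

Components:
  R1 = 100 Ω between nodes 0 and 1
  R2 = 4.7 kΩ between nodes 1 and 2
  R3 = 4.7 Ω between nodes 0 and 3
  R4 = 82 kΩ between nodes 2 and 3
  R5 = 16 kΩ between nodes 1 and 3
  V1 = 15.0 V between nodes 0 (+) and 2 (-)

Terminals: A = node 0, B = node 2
Nodal analysis, taking node 2 as the 0 V reference.
Source V1 fixes V_0 = 15 V.
KCL at each unknown node (sum of currents leaving = 0; resistances in Ω):
  Node 1: (V_1 - 15)/100 + (V_1 - 0)/4700 + (V_1 - V_3)/16000 = 0
  Node 3: (V_3 - 15)/4.7 + (V_3 - 0)/82000 + (V_3 - V_1)/16000 = 0
Collecting terms (coefficients in siemens):
  0.01028·V_1 - 0.0000625·V_3 = 0.15
  0.2128·V_3 - 0.0000625·V_1 = 3.191
Determinant D = (0.01028)(0.2128) - (-0.0000625)(-0.0000625) = 0.002187
V_1 = [(0.15)(0.2128) - (-0.0000625)(3.191)]/D = 14.69 V
V_3 = [(0.01028)(3.191) - (0.15)(-0.0000625)]/D = 15 V
Power in each resistor, P = (ΔV)²/R:
  P_R1 = (15 - 14.69)²/100 = 0.0009648 W
  P_R2 = (14.69 - 0)²/4700 = 0.04591 W
  P_R3 = (15 - 15)²/4.7 = 0.0000001923 W
  P_R4 = (0 - 15)²/82000 = 0.002744 W
  P_R5 = (14.69 - 15)²/16000 = 0.000005993 W
P_total = P_R1 + P_R2 + P_R3 + P_R4 + P_R5 = 0.04962 W

Final answer: 0.04962 W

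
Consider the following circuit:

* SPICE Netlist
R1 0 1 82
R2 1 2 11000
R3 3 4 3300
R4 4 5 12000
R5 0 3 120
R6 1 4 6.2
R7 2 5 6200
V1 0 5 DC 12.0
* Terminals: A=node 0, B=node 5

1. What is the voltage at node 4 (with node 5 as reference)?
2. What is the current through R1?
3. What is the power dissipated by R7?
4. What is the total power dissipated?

Nodal analysis, taking node 5 as the 0 V reference.
Source V1 fixes V_0 = 12 V.
KCL at each unknown node (sum of currents leaving = 0; resistances in Ω):
  Node 1: (V_1 - 12)/82 + (V_1 - V_2)/11000 + (V_1 - V_4)/6.2 = 0
  Node 2: (V_2 - V_1)/11000 + (V_2 - 0)/6200 = 0
  Node 3: (V_3 - V_4)/3300 + (V_3 - 12)/120 = 0
  Node 4: (V_4 - V_3)/3300 + (V_4 - 0)/12000 + (V_4 - V_1)/6.2 = 0
Collecting terms (coefficients in siemens):
  0.1736·V_1 - 0.00009091·V_2 - 0.1613·V_4 = 0.1463
  0.0002522·V_2 - 0.00009091·V_1 = 0
  0.008636·V_3 - 0.000303·V_4 = 0.1
  0.1617·V_4 - 0.1613·V_1 - 0.000303·V_3 = 0
Solving these 4 simultaneous equations (Gaussian elimination) gives:
  V_1 = 11.87 V, V_2 = 4.277 V, V_3 = 12 V, V_4 = 11.86 V
Part 1:
  Read off the nodal solution: V_4 = 11.86 V
Part 2:
  I_R1 = (V_0 - V_1)/R1 = (12 - 11.87)/82 = 0.001637 A
  Magnitude: I_R1 = 0.001637 A
Part 3:
  I_R7 = (V_2 - V_5)/R7 = (4.277 - 0)/6200 = 0.0006899 A
  P_R7 = I_R7² × R7 = (0.0006899)² × 6200 = 0.002951 W
Part 4:
  Power in each resistor, P = (ΔV)²/R:
    P_R1 = (12 - 11.87)²/82 = 0.0002198 W
    P_R2 = (11.87 - 4.277)²/11000 = 0.005235 W
    P_R3 = (12 - 11.86)²/3300 = 0.00000554 W
    P_R4 = (11.86 - 0)²/12000 = 0.01172 W
    P_R5 = (12 - 12)²/120 = 0.0000002014 W
    P_R6 = (11.87 - 11.86)²/6.2 = 0.000005564 W
    P_R7 = (4.277 - 0)²/6200 = 0.002951 W
  P_total = P_R1 + P_R2 + P_R3 + P_R4 + P_R5 + P_R6 + P_R7 = 0.02014 W

Final answers:
1. V_4 = 11.86 V
2. I_R1 = 0.001637 A
3. P_R7 = 0.002951 W
4. P_total = 0.02014 W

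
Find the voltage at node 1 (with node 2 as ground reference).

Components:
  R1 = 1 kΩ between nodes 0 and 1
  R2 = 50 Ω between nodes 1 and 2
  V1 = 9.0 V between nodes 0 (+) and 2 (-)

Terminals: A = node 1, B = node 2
Nodal analysis, taking node 2 as the 0 V reference.
Source V1 fixes V_0 = 9 V.
KCL at each unknown node (sum of currents leaving = 0; resistances in Ω):
  Node 1: (V_1 - 9)/1000 + (V_1 - 0)/50 = 0
Collecting terms: 0.021 × V_1 = 0.009  =>  V_1 = 0.4286 V
The requested potential is V_1 = 0.4286 V.

Final answer: V_1 = 0.4286 V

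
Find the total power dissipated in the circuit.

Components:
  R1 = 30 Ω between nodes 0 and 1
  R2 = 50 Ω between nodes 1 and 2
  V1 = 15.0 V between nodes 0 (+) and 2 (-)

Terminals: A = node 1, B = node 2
Nodal analysis, taking node 2 as the 0 V reference.
Source V1 fixes V_0 = 15 V.
KCL at each unknown node (sum of currents leaving = 0; resistances in Ω):
  Node 1: (V_1 - 15)/30 + (V_1 - 0)/50 = 0
Collecting terms: 0.05333 × V_1 = 0.5  =>  V_1 = 9.375 V
Power in each resistor, P = (ΔV)²/R:
  P_R1 = (15 - 9.375)²/30 = 1.055 W
  P_R2 = (9.375 - 0)²/50 = 1.758 W
P_total = P_R1 + P_R2 = 2.812 W

Final answer: 2.812 W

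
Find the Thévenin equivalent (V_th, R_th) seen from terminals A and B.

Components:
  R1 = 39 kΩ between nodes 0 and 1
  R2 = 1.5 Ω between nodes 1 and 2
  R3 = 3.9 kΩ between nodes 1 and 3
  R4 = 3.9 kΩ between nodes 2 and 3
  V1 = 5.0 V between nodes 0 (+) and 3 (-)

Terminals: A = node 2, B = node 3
Step 1 — V_th is the open-circuit voltage V_A - V_B (nothing connected across the terminals).
Nodal analysis, taking node 3 as the 0 V reference.
Source V1 fixes V_0 = 5 V.
KCL at each unknown node (sum of currents leaving = 0; resistances in Ω):
  Node 1: (V_1 - 5)/39000 + (V_1 - V_2)/1.5 + (V_1 - 0)/3900 = 0
  Node 2: (V_2 - V_1)/1.5 + (V_2 - 0)/3900 = 0
Collecting terms (coefficients in siemens):
  0.6669·V_1 - 0.6667·V_2 = 0.0001282
  0.6669·V_2 - 0.6667·V_1 = 0
Determinant D = (0.6669)(0.6669) - (-0.6667)(-0.6667) = 0.000359
V_1 = [(0.0001282)(0.6669) - (-0.6667)(0)]/D = 0.2381 V
V_2 = [(0.6669)(0) - (0.0001282)(-0.6667)]/D = 0.238 V
V_th = V_2 - V_3 = 0.238 - 0 = 0.238 V
Step 2 — R_th: zero the source — replace V1 by a short circuit (node 3 merges into node 0) — and find the resistance seen between A (node 2) and B (node 0).
Reduce the network between node 2 (A) and node 0 (B) by series/parallel combination:
  Rp1 = R1 ‖ R3 (parallel, both between nodes 0 and 1) = 1/(1/39000 + 1/3900) = 3545 Ω
  Rs1 = R2 + Rp1 (series, joined only at node 1) = 1.5 + 3545 = 3547 Ω
  Rp2 = R4 ‖ Rs1 (parallel, both between nodes 0 and 2) = 1/(1/3900 + 1/3547) = 1858 Ω
R_th = 1.858 kΩ

Final answer: V_th = 0.238 V, R_th = 1.858 kΩ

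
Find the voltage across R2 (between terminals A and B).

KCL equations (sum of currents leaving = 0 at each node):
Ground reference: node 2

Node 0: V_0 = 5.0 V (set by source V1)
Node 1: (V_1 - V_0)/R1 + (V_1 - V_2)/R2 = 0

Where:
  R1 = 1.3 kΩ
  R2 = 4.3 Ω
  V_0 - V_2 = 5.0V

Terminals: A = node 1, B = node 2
R1 and R2 are in series across V1 (node 0 → node 1 → node 2), and the output A–B is taken across R2, so this is a voltage divider.
Series current: I = V1/(R1 + R2) = 5/(1300 + 4.3) = 5/1304 = 0.003833 A
V_R2 = I × R2 = V1 × R2/(R1 + R2) = 5 × 4.3/1304 = 0.01648 V

Final answer: 0.01648 V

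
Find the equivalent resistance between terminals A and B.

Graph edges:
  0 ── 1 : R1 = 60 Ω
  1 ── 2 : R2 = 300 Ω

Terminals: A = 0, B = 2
Reduce the network between node 0 (A) and node 2 (B) by series/parallel combination:
  Rs1 = R1 + R2 (series, joined only at node 1) = 60 + 300 = 360 Ω
R_eq = 360 Ω

Final answer: 360 Ω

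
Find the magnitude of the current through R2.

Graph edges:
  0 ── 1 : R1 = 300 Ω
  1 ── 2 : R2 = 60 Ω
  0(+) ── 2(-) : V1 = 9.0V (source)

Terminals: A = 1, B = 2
Nodal analysis, taking node 2 as the 0 V reference.
Source V1 fixes V_0 = 9 V.
KCL at each unknown node (sum of currents leaving = 0; resistances in Ω):
  Node 1: (V_1 - 9)/300 + (V_1 - 0)/60 = 0
Collecting terms: 0.02 × V_1 = 0.03  =>  V_1 = 1.5 V
I_R2 = (V_1 - V_2)/R2 = (1.5 - 0)/60 = 0.025 A
|I_R2| = 0.025 A

Final answer: |I_R2| = 0.025 A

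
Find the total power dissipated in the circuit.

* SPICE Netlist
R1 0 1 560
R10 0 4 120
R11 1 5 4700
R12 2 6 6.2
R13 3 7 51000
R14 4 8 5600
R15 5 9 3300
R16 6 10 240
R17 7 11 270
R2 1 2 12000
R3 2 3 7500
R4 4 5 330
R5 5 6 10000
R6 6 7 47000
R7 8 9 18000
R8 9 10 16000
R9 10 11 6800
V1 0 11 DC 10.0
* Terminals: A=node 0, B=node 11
Nodal analysis, taking node 11 as the 0 V reference.
Source V1 fixes V_0 = 10 V.
KCL at each unknown node (sum of currents leaving = 0; resistances in Ω):
  Node 1: (V_1 - 10)/560 + (V_1 - V_2)/12000 + (V_1 - V_5)/4700 = 0
  Node 2: (V_2 - V_1)/12000 + (V_2 - V_3)/7500 + (V_2 - V_6)/6.2 = 0
  Node 3: (V_3 - V_2)/7500 + (V_3 - V_7)/51000 = 0
  Node 4: (V_4 - V_5)/330 + (V_4 - 10)/120 + (V_4 - V_8)/5600 = 0
  Node 5: (V_5 - V_4)/330 + (V_5 - V_6)/10000 + (V_5 - V_1)/4700 + (V_5 - V_9)/3300 = 0
  Node 6: (V_6 - V_5)/10000 + (V_6 - V_7)/47000 + (V_6 - V_2)/6.2 + (V_6 - V_10)/240 = 0
  Node 7: (V_7 - V_6)/47000 + (V_7 - V_3)/51000 + (V_7 - 0)/270 = 0
  Node 8: (V_8 - V_9)/18000 + (V_8 - V_4)/5600 = 0
  Node 9: (V_9 - V_8)/18000 + (V_9 - V_10)/16000 + (V_9 - V_5)/3300 = 0
  Node 10: (V_10 - V_9)/16000 + (V_10 - 0)/6800 + (V_10 - V_6)/240 = 0
Collecting terms (coefficients in siemens):
  0.002082·V_1 - 0.00008333·V_2 - 0.0002128·V_5 = 0.01786
  0.1615·V_2 - 0.00008333·V_1 - 0.0001333·V_3 - 0.1613·V_6 = 0
  0.0001529·V_3 - 0.0001333·V_2 - 0.00001961·V_7 = 0
  0.01154·V_4 - 0.00303·V_5 - 0.0001786·V_8 = 0.08333
  0.003646·V_5 - 0.0002128·V_1 - 0.00303·V_4 - 0.0001·V_6 - 0.000303·V_9 = 0
  0.1656·V_6 - 0.1613·V_2 - 0.0001·V_5 - 0.00002128·V_7 - 0.004167·V_10 = 0
  0.003745·V_7 - 0.00001961·V_3 - 0.00002128·V_6 = 0
  0.0002341·V_8 - 0.0001786·V_4 - 0.00005556·V_9 = 0
  0.0004211·V_9 - 0.000303·V_5 - 0.00005556·V_8 - 0.0000625·V_10 = 0
  0.004376·V_10 - 0.004167·V_6 - 0.0000625·V_9 = 0
Solving these 10 simultaneous equations (Gaussian elimination) gives:
  V_1 = 9.793 V, V_2 = 5.536 V, V_3 = 4.834 V, V_4 = 9.924 V
  V_5 = 9.726 V, V_6 = 5.534 V, V_7 = 0.05676 V, V_8 = 9.724 V
  V_9 = 9.084 V, V_10 = 5.399 V
Power in each resistor, P = (ΔV)²/R:
  P_R1 = (10 - 9.793)²/560 = 0.00007629 W
  P_R2 = (9.793 - 5.536)²/12000 = 0.00151 W
  P_R3 = (5.536 - 4.834)²/7500 = 0.0000658 W
  P_R4 = (9.924 - 9.726)²/330 = 0.0001186 W
  P_R5 = (9.726 - 5.534)²/10000 = 0.001757 W
  P_R6 = (5.534 - 0.05676)²/47000 = 0.0006384 W
  P_R7 = (9.724 - 9.084)²/18000 = 0.00002282 W
  P_R8 = (9.084 - 5.399)²/16000 = 0.0008484 W
  P_R9 = (5.399 - 0)²/6800 = 0.004287 W
  P_R10 = (10 - 9.924)²/120 = 0.0000484 W
  P_R11 = (9.793 - 9.726)²/4700 = 0.0000009651 W
  P_R12 = (5.536 - 5.534)²/6.2 = 0.0000004227 W
  P_R13 = (4.834 - 0.05676)²/51000 = 0.0004474 W
  P_R14 = (9.924 - 9.724)²/5600 = 0.000007099 W
  P_R15 = (9.726 - 9.084)²/3300 = 0.0001251 W
  P_R16 = (5.534 - 5.399)²/240 = 0.00007627 W
  P_R17 = (0.05676 - 0)²/270 = 0.00001193 W
P_total = P_R1 + P_R2 + P_R3 + P_R4 + P_R5 + P_R6 + P_R7 + P_R8 + P_R9 + P_R10 + P_R11 + P_R12 + P_R13 + P_R14 + P_R15 + P_R16 + P_R17 = 0.01004 W

Final answer: 0.01004 W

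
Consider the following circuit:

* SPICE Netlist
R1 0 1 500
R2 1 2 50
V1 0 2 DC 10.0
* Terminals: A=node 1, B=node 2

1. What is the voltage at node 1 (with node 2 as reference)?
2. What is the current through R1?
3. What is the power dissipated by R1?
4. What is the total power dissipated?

Nodal analysis, taking node 2 as the 0 V reference.
Source V1 fixes V_0 = 10 V.
KCL at each unknown node (sum of currents leaving = 0; resistances in Ω):
  Node 1: (V_1 - 10)/500 + (V_1 - 0)/50 = 0
Collecting terms: 0.022 × V_1 = 0.02  =>  V_1 = 0.9091 V
Part 1:
  Read off the nodal solution: V_1 = 0.9091 V
Part 2:
  I_R1 = (V_0 - V_1)/R1 = (10 - 0.9091)/500 = 0.01818 A
  Magnitude: I_R1 = 0.01818 A
Part 3:
  I_R1 = (V_0 - V_1)/R1 = (10 - 0.9091)/500 = 0.01818 A
  P_R1 = I_R1² × R1 = (0.01818)² × 500 = 0.1653 W
Part 4:
  Power in each resistor, P = (ΔV)²/R:
    P_R1 = (10 - 0.9091)²/500 = 0.1653 W
    P_R2 = (0.9091 - 0)²/50 = 0.01653 W
  P_total = P_R1 + P_R2 = 0.1818 W

Final answers:
1. V_1 = 0.9091 V
2. I_R1 = 0.01818 A
3. P_R1 = 0.1653 W
4. P_total = 0.1818 W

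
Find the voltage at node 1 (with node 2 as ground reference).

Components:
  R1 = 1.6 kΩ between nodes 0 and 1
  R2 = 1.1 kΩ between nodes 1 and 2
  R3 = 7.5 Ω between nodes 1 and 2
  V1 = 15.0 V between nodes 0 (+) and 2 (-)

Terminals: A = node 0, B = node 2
Nodal analysis, taking node 2 as the 0 V reference.
Source V1 fixes V_0 = 15 V.
KCL at each unknown node (sum of currents leaving = 0; resistances in Ω):
  Node 1: (V_1 - 15)/1600 + (V_1 - 0)/1100 + (V_1 - 0)/7.5 = 0
Collecting terms: 0.1349 × V_1 = 0.009375  =>  V_1 = 0.06951 V
The requested potential is V_1 = 0.06951 V.

Final answer: V_1 = 0.06951 V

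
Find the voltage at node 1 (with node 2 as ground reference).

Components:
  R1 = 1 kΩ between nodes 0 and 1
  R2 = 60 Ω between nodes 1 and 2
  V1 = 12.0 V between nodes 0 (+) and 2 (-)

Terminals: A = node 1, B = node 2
Nodal analysis, taking node 2 as the 0 V reference.
Source V1 fixes V_0 = 12 V.
KCL at each unknown node (sum of currents leaving = 0; resistances in Ω):
  Node 1: (V_1 - 12)/1000 + (V_1 - 0)/60 = 0
Collecting terms: 0.01767 × V_1 = 0.012  =>  V_1 = 0.6792 V
The requested potential is V_1 = 0.6792 V.

Final answer: V_1 = 0.6792 V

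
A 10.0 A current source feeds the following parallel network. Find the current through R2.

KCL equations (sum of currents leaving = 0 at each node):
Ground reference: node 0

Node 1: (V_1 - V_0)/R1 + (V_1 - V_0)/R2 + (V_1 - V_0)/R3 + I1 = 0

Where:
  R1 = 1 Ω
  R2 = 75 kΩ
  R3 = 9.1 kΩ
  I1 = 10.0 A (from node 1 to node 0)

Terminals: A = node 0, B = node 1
All resistors sit directly between nodes 0 and 1, so they are in parallel and share one voltage V; the full source current 10 A splits among them.
1/R_par = 1/1 + 1/75000 + 1/9100 = 1 S  =>  R_par = 0.9999 Ω
V = I × R_par = 10 × 0.9999 = 9.999 V
I_R2 = V/R2 = 9.999/75000 = 0.0001333 A

Final answer: 0.0001333 A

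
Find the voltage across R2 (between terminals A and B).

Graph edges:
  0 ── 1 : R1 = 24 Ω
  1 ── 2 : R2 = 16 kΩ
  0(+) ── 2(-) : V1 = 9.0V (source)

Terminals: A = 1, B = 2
R1 and R2 are in series across V1 (node 0 → node 1 → node 2), and the output A–B is taken across R2, so this is a voltage divider.
Series current: I = V1/(R1 + R2) = 9/(24 + 16000) = 9/16020 = 0.0005617 A
V_R2 = I × R2 = V1 × R2/(R1 + R2) = 9 × 16000/16020 = 8.987 V

Final answer: 8.987 V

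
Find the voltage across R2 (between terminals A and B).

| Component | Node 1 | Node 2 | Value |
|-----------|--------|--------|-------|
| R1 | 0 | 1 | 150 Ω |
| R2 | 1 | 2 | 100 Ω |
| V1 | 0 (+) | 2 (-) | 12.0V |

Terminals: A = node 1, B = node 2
R1 and R2 are in series across V1 (node 0 → node 1 → node 2), and the output A–B is taken across R2, so this is a voltage divider.
Series current: I = V1/(R1 + R2) = 12/(150 + 100) = 12/250 = 0.048 A
V_R2 = I × R2 = V1 × R2/(R1 + R2) = 12 × 100/250 = 4.8 V

Final answer: 4.8 V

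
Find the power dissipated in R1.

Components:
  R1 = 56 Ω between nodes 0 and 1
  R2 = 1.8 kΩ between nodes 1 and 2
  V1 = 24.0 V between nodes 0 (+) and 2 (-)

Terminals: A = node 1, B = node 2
Nodal analysis, taking node 2 as the 0 V reference.
Source V1 fixes V_0 = 24 V.
KCL at each unknown node (sum of currents leaving = 0; resistances in Ω):
  Node 1: (V_1 - 24)/56 + (V_1 - 0)/1800 = 0
Collecting terms: 0.01841 × V_1 = 0.4286  =>  V_1 = 23.28 V
I_R1 = (V_0 - V_1)/R1 = (24 - 23.28)/56 = 0.01293 A
P_R1 = I_R1² × R1 = (0.01293)² × 56 = 0.009364 W

Final answer: 0.009364 W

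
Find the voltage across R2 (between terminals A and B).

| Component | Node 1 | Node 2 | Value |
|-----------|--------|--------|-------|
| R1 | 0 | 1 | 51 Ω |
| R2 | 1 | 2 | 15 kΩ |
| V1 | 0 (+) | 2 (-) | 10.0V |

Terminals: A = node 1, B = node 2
R1 and R2 are in series across V1 (node 0 → node 1 → node 2), and the output A–B is taken across R2, so this is a voltage divider.
Series current: I = V1/(R1 + R2) = 10/(51 + 15000) = 10/15050 = 0.0006644 A
V_R2 = I × R2 = V1 × R2/(R1 + R2) = 10 × 15000/15050 = 9.966 V

Final answer: 9.966 V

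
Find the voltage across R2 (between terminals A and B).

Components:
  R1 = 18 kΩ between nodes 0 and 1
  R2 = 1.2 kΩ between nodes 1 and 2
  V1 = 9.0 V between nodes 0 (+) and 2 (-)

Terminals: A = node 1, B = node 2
R1 and R2 are in series across V1 (node 0 → node 1 → node 2), and the output A–B is taken across R2, so this is a voltage divider.
Series current: I = V1/(R1 + R2) = 9/(18000 + 1200) = 9/19200 = 0.0004687 A
V_R2 = I × R2 = V1 × R2/(R1 + R2) = 9 × 1200/19200 = 0.5625 V

Final answer: 0.5625 V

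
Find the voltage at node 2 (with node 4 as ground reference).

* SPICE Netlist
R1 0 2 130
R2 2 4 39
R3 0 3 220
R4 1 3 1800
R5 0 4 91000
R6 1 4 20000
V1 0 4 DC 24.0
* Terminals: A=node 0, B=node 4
Nodal analysis, taking node 4 as the 0 V reference.
Source V1 fixes V_0 = 24 V.
KCL at each unknown node (sum of currents leaving = 0; resistances in Ω):
  Node 1: (V_1 - V_3)/1800 + (V_1 - 0)/20000 = 0
  Node 2: (V_2 - 24)/130 + (V_2 - 0)/39 = 0
  Node 3: (V_3 - 24)/220 + (V_3 - V_1)/1800 = 0
Collecting terms (coefficients in siemens):
  0.0006056·V_1 - 0.0005556·V_3 = 0
  0.03333·V_2 = 0.1846
  0.005101·V_3 - 0.0005556·V_1 = 0.1091
Solving these 3 simultaneous equations (Gaussian elimination) gives:
  V_1 = 21.8 V, V_2 = 5.538 V, V_3 = 23.76 V
The requested potential is V_2 = 5.538 V.

Final answer: V_2 = 5.538 V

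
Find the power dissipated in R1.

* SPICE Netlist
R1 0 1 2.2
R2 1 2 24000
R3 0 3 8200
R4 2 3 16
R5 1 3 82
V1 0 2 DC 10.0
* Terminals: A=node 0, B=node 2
Nodal analysis, taking node 2 as the 0 V reference.
Source V1 fixes V_0 = 10 V.
KCL at each unknown node (sum of currents leaving = 0; resistances in Ω):
  Node 1: (V_1 - 10)/2.2 + (V_1 - 0)/24000 + (V_1 - V_3)/82 = 0
  Node 3: (V_3 - 10)/8200 + (V_3 - 0)/16 + (V_3 - V_1)/82 = 0
Collecting terms (coefficients in siemens):
  0.4668·V_1 - 0.0122·V_3 = 4.545
  0.07482·V_3 - 0.0122·V_1 = 0.00122
Determinant D = (0.4668)(0.07482) - (-0.0122)(-0.0122) = 0.03477
V_1 = [(4.545)(0.07482) - (-0.0122)(0.00122)]/D = 9.78 V
V_3 = [(0.4668)(0.00122) - (4.545)(-0.0122)]/D = 1.61 V
I_R1 = (V_0 - V_1)/R1 = (10 - 9.78)/2.2 = 0.1 A
P_R1 = I_R1² × R1 = (0.1)² × 2.2 = 0.02202 W

Final answer: 0.02202 W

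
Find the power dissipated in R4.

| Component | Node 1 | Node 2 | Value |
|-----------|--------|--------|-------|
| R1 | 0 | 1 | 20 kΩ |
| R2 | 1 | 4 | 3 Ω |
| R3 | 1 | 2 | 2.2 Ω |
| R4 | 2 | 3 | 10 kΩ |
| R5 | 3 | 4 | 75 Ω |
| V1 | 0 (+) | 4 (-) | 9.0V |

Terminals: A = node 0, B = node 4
Nodal analysis, taking node 4 as the 0 V reference.
Source V1 fixes V_0 = 9 V.
KCL at each unknown node (sum of currents leaving = 0; resistances in Ω):
  Node 1: (V_1 - 9)/20000 + (V_1 - 0)/3 + (V_1 - V_2)/2.2 = 0
  Node 2: (V_2 - V_1)/2.2 + (V_2 - V_3)/10000 = 0
  Node 3: (V_3 - V_2)/10000 + (V_3 - 0)/75 = 0
Collecting terms (coefficients in siemens):
  0.7879·V_1 - 0.4545·V_2 = 0.00045
  0.4546·V_2 - 0.4545·V_1 - 0.0001·V_3 = 0
  0.01343·V_3 - 0.0001·V_2 = 0
Solving these 3 simultaneous equations (Gaussian elimination) gives:
  V_1 = 0.001349 V, V_2 = 0.001349 V, V_3 = 0.00001004 V
I_R4 = (V_2 - V_3)/R4 = (0.001349 - 0.00001004)/10000 = 0.0000001339 A
P_R4 = I_R4² × R4 = (0.0000001339)² × 10000 = 0.0000000001793 W

Final answer: 1.793e-10 W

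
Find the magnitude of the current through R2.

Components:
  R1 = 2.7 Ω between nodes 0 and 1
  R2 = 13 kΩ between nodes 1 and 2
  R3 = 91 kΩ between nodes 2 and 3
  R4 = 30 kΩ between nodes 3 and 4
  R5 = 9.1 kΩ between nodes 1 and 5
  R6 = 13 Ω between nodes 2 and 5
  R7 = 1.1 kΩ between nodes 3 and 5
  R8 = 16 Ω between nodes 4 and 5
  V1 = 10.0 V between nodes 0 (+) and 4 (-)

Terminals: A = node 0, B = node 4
Nodal analysis, taking node 4 as the 0 V reference.
Source V1 fixes V_0 = 10 V.
KCL at each unknown node (sum of currents leaving = 0; resistances in Ω):
  Node 1: (V_1 - 10)/2.7 + (V_1 - V_2)/13000 + (V_1 - V_5)/9100 = 0
  Node 2: (V_2 - V_1)/13000 + (V_2 - V_3)/91000 + (V_2 - V_5)/13 = 0
  Node 3: (V_3 - V_2)/91000 + (V_3 - 0)/30000 + (V_3 - V_5)/1100 = 0
  Node 5: (V_5 - V_1)/9100 + (V_5 - V_2)/13 + (V_5 - V_3)/1100 + (V_5 - 0)/16 = 0
Collecting terms (coefficients in siemens):
  0.3706·V_1 - 0.00007692·V_2 - 0.0001099·V_5 = 3.704
  0.07701·V_2 - 0.00007692·V_1 - 0.00001099·V_3 - 0.07692·V_5 = 0
  0.0009534·V_3 - 0.00001099·V_2 - 0.0009091·V_5 = 0
  0.1404·V_5 - 0.0001099·V_1 - 0.07692·V_2 - 0.0009091·V_3 = 0
Solving these 4 simultaneous equations (Gaussian elimination) gives:
  V_1 = 9.995 V, V_2 = 0.03971 V, V_3 = 0.02883 V, V_5 = 0.02976 V
I_R2 = (V_1 - V_2)/R2 = (9.995 - 0.03971)/13000 = 0.0007658 A
|I_R2| = 0.0007658 A

Final answer: |I_R2| = 0.0007658 A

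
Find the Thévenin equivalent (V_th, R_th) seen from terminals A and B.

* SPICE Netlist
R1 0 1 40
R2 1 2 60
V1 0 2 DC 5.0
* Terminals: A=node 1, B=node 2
Step 1 — V_th is the open-circuit voltage V_A - V_B (nothing connected across the terminals).
Nodal analysis, taking node 2 as the 0 V reference.
Source V1 fixes V_0 = 5 V.
KCL at each unknown node (sum of currents leaving = 0; resistances in Ω):
  Node 1: (V_1 - 5)/40 + (V_1 - 0)/60 = 0
Collecting terms: 0.04167 × V_1 = 0.125  =>  V_1 = 3 V
V_th = V_1 - V_2 = 3 - 0 = 3 V
Step 2 — R_th: zero the source — replace V1 by a short circuit (node 2 merges into node 0) — and find the resistance seen between A (node 1) and B (node 0).
Reduce the network between node 1 (A) and node 0 (B) by series/parallel combination:
  Rp1 = R1 ‖ R2 (parallel, both between nodes 0 and 1) = 1/(1/40 + 1/60) = 24 Ω
R_th = 24 Ω

Final answer: V_th = 3 V, R_th = 24 Ω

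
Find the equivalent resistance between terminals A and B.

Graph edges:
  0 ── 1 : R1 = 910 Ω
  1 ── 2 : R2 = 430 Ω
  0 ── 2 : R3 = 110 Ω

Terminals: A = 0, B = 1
Reduce the network between node 0 (A) and node 1 (B) by series/parallel combination:
  Rs1 = R3 + R2 (series, joined only at node 2) = 110 + 430 = 540 Ω
  Rp1 = R1 ‖ Rs1 (parallel, both between nodes 0 and 1) = 1/(1/910 + 1/540) = 338.9 Ω
R_eq = 338.9 Ω

Final answer: 338.9 Ω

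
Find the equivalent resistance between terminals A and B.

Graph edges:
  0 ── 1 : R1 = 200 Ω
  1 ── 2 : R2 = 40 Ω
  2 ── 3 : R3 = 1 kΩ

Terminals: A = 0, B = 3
Reduce the network between node 0 (A) and node 3 (B) by series/parallel combination:
  Rs1 = R1 + R2 (series, joined only at node 1) = 200 + 40 = 240 Ω
  Rs2 = R3 + Rs1 (series, joined only at node 2) = 1000 + 240 = 1240 Ω
R_eq = 1.24 kΩ

Final answer: 1.24 kΩ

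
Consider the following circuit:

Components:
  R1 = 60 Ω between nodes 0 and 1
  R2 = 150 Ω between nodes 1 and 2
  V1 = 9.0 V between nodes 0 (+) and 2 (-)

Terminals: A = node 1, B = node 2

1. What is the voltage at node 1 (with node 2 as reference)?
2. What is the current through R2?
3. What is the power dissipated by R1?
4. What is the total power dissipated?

Nodal analysis, taking node 2 as the 0 V reference.
Source V1 fixes V_0 = 9 V.
KCL at each unknown node (sum of currents leaving = 0; resistances in Ω):
  Node 1: (V_1 - 9)/60 + (V_1 - 0)/150 = 0
Collecting terms: 0.02333 × V_1 = 0.15  =>  V_1 = 6.429 V
Part 1:
  Read off the nodal solution: V_1 = 6.429 V
Part 2:
  I_R2 = (V_1 - V_2)/R2 = (6.429 - 0)/150 = 0.04286 A
  Magnitude: I_R2 = 0.04286 A
Part 3:
  I_R1 = (V_0 - V_1)/R1 = (9 - 6.429)/60 = 0.04286 A
  P_R1 = I_R1² × R1 = (0.04286)² × 60 = 0.1102 W
Part 4:
  Power in each resistor, P = (ΔV)²/R:
    P_R1 = (9 - 6.429)²/60 = 0.1102 W
    P_R2 = (6.429 - 0)²/150 = 0.2755 W
  P_total = P_R1 + P_R2 = 0.3857 W

Final answers:
1. V_1 = 6.429 V
2. I_R2 = 0.04286 A
3. P_R1 = 0.1102 W
4. P_total = 0.3857 W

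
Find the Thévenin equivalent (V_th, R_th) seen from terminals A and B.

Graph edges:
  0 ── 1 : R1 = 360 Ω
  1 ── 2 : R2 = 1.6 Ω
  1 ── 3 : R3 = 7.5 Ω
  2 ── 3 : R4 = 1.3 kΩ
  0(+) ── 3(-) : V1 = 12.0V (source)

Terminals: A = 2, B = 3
Step 1 — V_th is the open-circuit voltage V_A - V_B (nothing connected across the terminals).
Nodal analysis, taking node 3 as the 0 V reference.
Source V1 fixes V_0 = 12 V.
KCL at each unknown node (sum of currents leaving = 0; resistances in Ω):
  Node 1: (V_1 - 12)/360 + (V_1 - V_2)/1.6 + (V_1 - 0)/7.5 = 0
  Node 2: (V_2 - V_1)/1.6 + (V_2 - 0)/1300 = 0
Collecting terms (coefficients in siemens):
  0.7611·V_1 - 0.625·V_2 = 0.03333
  0.6258·V_2 - 0.625·V_1 = 0
Determinant D = (0.7611)(0.6258) - (-0.625)(-0.625) = 0.08565
V_1 = [(0.03333)(0.6258) - (-0.625)(0)]/D = 0.2435 V
V_2 = [(0.7611)(0) - (0.03333)(-0.625)]/D = 0.2432 V
V_th = V_2 - V_3 = 0.2432 - 0 = 0.2432 V
Step 2 — R_th: zero the source — replace V1 by a short circuit (node 3 merges into node 0) — and find the resistance seen between A (node 2) and B (node 0).
Reduce the network between node 2 (A) and node 0 (B) by series/parallel combination:
  Rp1 = R1 ‖ R3 (parallel, both between nodes 0 and 1) = 1/(1/360 + 1/7.5) = 7.347 Ω
  Rs1 = R2 + Rp1 (series, joined only at node 1) = 1.6 + 7.347 = 8.947 Ω
  Rp2 = R4 ‖ Rs1 (parallel, both between nodes 0 and 2) = 1/(1/1300 + 1/8.947) = 8.886 Ω
R_th = 8.886 Ω

Final answer: V_th = 0.2432 V, R_th = 8.886 Ω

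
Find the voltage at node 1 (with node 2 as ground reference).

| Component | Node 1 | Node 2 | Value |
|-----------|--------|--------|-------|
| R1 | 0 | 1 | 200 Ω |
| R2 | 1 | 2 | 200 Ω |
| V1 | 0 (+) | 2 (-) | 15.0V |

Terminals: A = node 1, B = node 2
Nodal analysis, taking node 2 as the 0 V reference.
Source V1 fixes V_0 = 15 V.
KCL at each unknown node (sum of currents leaving = 0; resistances in Ω):
  Node 1: (V_1 - 15)/200 + (V_1 - 0)/200 = 0
Collecting terms: 0.01 × V_1 = 0.075  =>  V_1 = 7.5 V
The requested potential is V_1 = 7.5 V.

Final answer: V_1 = 7.5 V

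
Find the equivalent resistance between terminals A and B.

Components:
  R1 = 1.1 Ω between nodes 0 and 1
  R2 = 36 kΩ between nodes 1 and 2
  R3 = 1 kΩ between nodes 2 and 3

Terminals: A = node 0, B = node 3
Reduce the network between node 0 (A) and node 3 (B) by series/parallel combination:
  Rs1 = R1 + R2 (series, joined only at node 1) = 1.1 + 36000 = 36000 Ω
  Rs2 = R3 + Rs1 (series, joined only at node 2) = 1000 + 36000 = 37000 Ω
R_eq = 37 kΩ

Final answer: 37 kΩ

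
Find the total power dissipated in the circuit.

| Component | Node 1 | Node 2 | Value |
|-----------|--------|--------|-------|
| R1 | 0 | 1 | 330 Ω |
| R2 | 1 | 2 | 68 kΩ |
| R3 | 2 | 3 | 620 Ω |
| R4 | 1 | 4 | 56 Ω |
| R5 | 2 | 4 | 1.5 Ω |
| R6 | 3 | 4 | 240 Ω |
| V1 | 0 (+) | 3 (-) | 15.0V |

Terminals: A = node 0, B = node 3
Nodal analysis, taking node 3 as the 0 V reference.
Source V1 fixes V_0 = 15 V.
KCL at each unknown node (sum of currents leaving = 0; resistances in Ω):
  Node 1: (V_1 - 15)/330 + (V_1 - V_2)/68000 + (V_1 - V_4)/56 = 0
  Node 2: (V_2 - V_1)/68000 + (V_2 - 0)/620 + (V_2 - V_4)/1.5 = 0
  Node 4: (V_4 - V_1)/56 + (V_4 - V_2)/1.5 + (V_4 - 0)/240 = 0
Collecting terms (coefficients in siemens):
  0.0209·V_1 - 0.00001471·V_2 - 0.01786·V_4 = 0.04545
  0.6683·V_2 - 0.00001471·V_1 - 0.6667·V_4 = 0
  0.6887·V_4 - 0.01786·V_1 - 0.6667·V_2 = 0
Solving these 3 simultaneous equations (Gaussian elimination) gives:
  V_1 = 6.146 V, V_2 = 4.634 V, V_4 = 4.645 V
Power in each resistor, P = (ΔV)²/R:
  P_R1 = (15 - 6.146)²/330 = 0.2375 W
  P_R2 = (6.146 - 4.634)²/68000 = 0.00003364 W
  P_R3 = (4.634 - 0)²/620 = 0.03464 W
  P_R4 = (6.146 - 4.645)²/56 = 0.04024 W
  P_R5 = (4.634 - 4.645)²/1.5 = 0.0000833 W
  P_R6 = (0 - 4.645)²/240 = 0.08991 W
P_total = P_R1 + P_R2 + P_R3 + P_R4 + P_R5 + P_R6 = 0.4024 W

Final answer: 0.4024 W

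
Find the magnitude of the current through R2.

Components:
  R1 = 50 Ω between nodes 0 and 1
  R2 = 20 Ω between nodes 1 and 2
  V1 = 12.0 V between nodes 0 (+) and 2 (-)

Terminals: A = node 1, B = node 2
Nodal analysis, taking node 2 as the 0 V reference.
Source V1 fixes V_0 = 12 V.
KCL at each unknown node (sum of currents leaving = 0; resistances in Ω):
  Node 1: (V_1 - 12)/50 + (V_1 - 0)/20 = 0
Collecting terms: 0.07 × V_1 = 0.24  =>  V_1 = 3.429 V
I_R2 = (V_1 - V_2)/R2 = (3.429 - 0)/20 = 0.1714 A
|I_R2| = 0.1714 A

Final answer: |I_R2| = 0.1714 A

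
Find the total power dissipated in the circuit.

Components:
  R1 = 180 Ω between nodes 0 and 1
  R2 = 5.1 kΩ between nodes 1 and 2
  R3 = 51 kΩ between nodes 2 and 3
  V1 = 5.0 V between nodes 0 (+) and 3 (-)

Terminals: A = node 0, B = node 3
Nodal analysis, taking node 3 as the 0 V reference.
Source V1 fixes V_0 = 5 V.
KCL at each unknown node (sum of currents leaving = 0; resistances in Ω):
  Node 1: (V_1 - 5)/180 + (V_1 - V_2)/5100 = 0
  Node 2: (V_2 - V_1)/5100 + (V_2 - 0)/51000 = 0
Collecting terms (coefficients in siemens):
  0.005752·V_1 - 0.0001961·V_2 = 0.02778
  0.0002157·V_2 - 0.0001961·V_1 = 0
Determinant D = (0.005752)(0.0002157) - (-0.0001961)(-0.0001961) = 0.000001202
V_1 = [(0.02778)(0.0002157) - (-0.0001961)(0)]/D = 4.984 V
V_2 = [(0.005752)(0) - (0.02778)(-0.0001961)]/D = 4.531 V
Power in each resistor, P = (ΔV)²/R:
  P_R1 = (5 - 4.984)²/180 = 0.000001421 W
  P_R2 = (4.984 - 4.531)²/5100 = 0.00004025 W
  P_R3 = (4.531 - 0)²/51000 = 0.0004025 W
P_total = P_R1 + P_R2 + P_R3 = 0.0004442 W

Final answer: 0.0004442 W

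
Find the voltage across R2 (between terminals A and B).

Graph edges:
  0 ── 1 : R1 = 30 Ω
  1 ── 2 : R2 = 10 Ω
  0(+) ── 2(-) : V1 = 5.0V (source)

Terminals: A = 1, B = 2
R1 and R2 are in series across V1 (node 0 → node 1 → node 2), and the output A–B is taken across R2, so this is a voltage divider.
Series current: I = V1/(R1 + R2) = 5/(30 + 10) = 5/40 = 0.125 A
V_R2 = I × R2 = V1 × R2/(R1 + R2) = 5 × 10/40 = 1.25 V

Final answer: 1.25 V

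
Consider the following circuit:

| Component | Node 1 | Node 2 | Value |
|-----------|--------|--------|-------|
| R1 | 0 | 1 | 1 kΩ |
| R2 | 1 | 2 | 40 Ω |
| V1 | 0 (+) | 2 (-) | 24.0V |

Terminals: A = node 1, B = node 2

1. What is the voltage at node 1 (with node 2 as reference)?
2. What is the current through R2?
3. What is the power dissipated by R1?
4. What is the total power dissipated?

Nodal analysis, taking node 2 as the 0 V reference.
Source V1 fixes V_0 = 24 V.
KCL at each unknown node (sum of currents leaving = 0; resistances in Ω):
  Node 1: (V_1 - 24)/1000 + (V_1 - 0)/40 = 0
Collecting terms: 0.026 × V_1 = 0.024  =>  V_1 = 0.9231 V
Part 1:
  Read off the nodal solution: V_1 = 0.9231 V
Part 2:
  I_R2 = (V_1 - V_2)/R2 = (0.9231 - 0)/40 = 0.02308 A
  Magnitude: I_R2 = 0.02308 A
Part 3:
  I_R1 = (V_0 - V_1)/R1 = (24 - 0.9231)/1000 = 0.02308 A
  P_R1 = I_R1² × R1 = (0.02308)² × 1000 = 0.5325 W
Part 4:
  Power in each resistor, P = (ΔV)²/R:
    P_R1 = (24 - 0.9231)²/1000 = 0.5325 W
    P_R2 = (0.9231 - 0)²/40 = 0.0213 W
  P_total = P_R1 + P_R2 = 0.5538 W

Final answers:
1. V_1 = 0.9231 V
2. I_R2 = 0.02308 A
3. P_R1 = 0.5325 W
4. P_total = 0.5538 W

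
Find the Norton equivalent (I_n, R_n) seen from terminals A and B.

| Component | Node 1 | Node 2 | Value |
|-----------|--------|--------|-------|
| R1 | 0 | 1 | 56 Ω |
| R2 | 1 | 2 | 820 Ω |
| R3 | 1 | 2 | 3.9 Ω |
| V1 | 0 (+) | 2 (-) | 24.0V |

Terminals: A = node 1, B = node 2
Find the Thévenin equivalent first; then I_n = V_th/R_th and R_n = R_th.
Step 1 — V_th is the open-circuit voltage V_A - V_B (nothing connected across the terminals).
Nodal analysis, taking node 2 as the 0 V reference.
Source V1 fixes V_0 = 24 V.
KCL at each unknown node (sum of currents leaving = 0; resistances in Ω):
  Node 1: (V_1 - 24)/56 + (V_1 - 0)/820 + (V_1 - 0)/3.9 = 0
Collecting terms: 0.2755 × V_1 = 0.4286  =>  V_1 = 1.556 V
V_th = V_1 - V_2 = 1.556 - 0 = 1.556 V
Step 2 — R_th: zero the source — replace V1 by a short circuit (node 2 merges into node 0) — and find the resistance seen between A (node 1) and B (node 0).
Reduce the network between node 1 (A) and node 0 (B) by series/parallel combination:
  Rp1 = R1 ‖ R2 ‖ R3 (parallel, all between nodes 0 and 1) = 1/(1/56 + 1/820 + 1/3.9) = 3.63 Ω
R_th = 3.63 Ω
I_n = V_th/R_th = 1.556/3.63 = 0.4286 A, and R_n = R_th = 3.63 Ω

Final answer: I_n = 0.4286 A, R_n = 3.63 Ω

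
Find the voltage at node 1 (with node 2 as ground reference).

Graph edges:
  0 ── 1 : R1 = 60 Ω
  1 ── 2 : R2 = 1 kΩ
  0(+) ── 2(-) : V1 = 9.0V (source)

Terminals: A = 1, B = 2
Nodal analysis, taking node 2 as the 0 V reference.
Source V1 fixes V_0 = 9 V.
KCL at each unknown node (sum of currents leaving = 0; resistances in Ω):
  Node 1: (V_1 - 9)/60 + (V_1 - 0)/1000 = 0
Collecting terms: 0.01767 × V_1 = 0.15  =>  V_1 = 8.491 V
The requested potential is V_1 = 8.491 V.

Final answer: V_1 = 8.491 V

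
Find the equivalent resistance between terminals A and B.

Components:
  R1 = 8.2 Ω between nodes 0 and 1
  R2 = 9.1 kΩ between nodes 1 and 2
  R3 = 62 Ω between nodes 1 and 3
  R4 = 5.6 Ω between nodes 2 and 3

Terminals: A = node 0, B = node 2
Reduce the network between node 0 (A) and node 2 (B) by series/parallel combination:
  Rs1 = R3 + R4 (series, joined only at node 3) = 62 + 5.6 = 67.6 Ω
  Rp1 = R2 ‖ Rs1 (parallel, both between nodes 1 and 2) = 1/(1/9100 + 1/67.6) = 67.1 Ω
  Rs2 = R1 + Rp1 (series, joined only at node 1) = 8.2 + 67.1 = 75.3 Ω
R_eq = 75.3 Ω

Final answer: 75.3 Ω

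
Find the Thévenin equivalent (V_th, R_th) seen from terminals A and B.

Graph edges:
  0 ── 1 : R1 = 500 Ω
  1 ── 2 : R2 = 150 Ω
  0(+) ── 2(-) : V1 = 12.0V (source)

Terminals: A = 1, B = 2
Step 1 — V_th is the open-circuit voltage V_A - V_B (nothing connected across the terminals).
Nodal analysis, taking node 2 as the 0 V reference.
Source V1 fixes V_0 = 12 V.
KCL at each unknown node (sum of currents leaving = 0; resistances in Ω):
  Node 1: (V_1 - 12)/500 + (V_1 - 0)/150 = 0
Collecting terms: 0.008667 × V_1 = 0.024  =>  V_1 = 2.769 V
V_th = V_1 - V_2 = 2.769 - 0 = 2.769 V
Step 2 — R_th: zero the source — replace V1 by a short circuit (node 2 merges into node 0) — and find the resistance seen between A (node 1) and B (node 0).
Reduce the network between node 1 (A) and node 0 (B) by series/parallel combination:
  Rp1 = R1 ‖ R2 (parallel, both between nodes 0 and 1) = 1/(1/500 + 1/150) = 115.4 Ω
R_th = 115.4 Ω

Final answer: V_th = 2.769 V, R_th = 115.4 Ω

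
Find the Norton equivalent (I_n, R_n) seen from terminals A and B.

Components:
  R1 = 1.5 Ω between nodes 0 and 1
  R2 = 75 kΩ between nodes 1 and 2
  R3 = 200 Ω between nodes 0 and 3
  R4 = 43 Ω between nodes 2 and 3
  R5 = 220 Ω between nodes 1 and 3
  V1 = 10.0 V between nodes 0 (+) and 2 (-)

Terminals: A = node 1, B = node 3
Find the Thévenin equivalent first; then I_n = V_th/R_th and R_n = R_th.
Step 1 — V_th is the open-circuit voltage V_A - V_B (nothing connected across the terminals).
Nodal analysis, taking node 2 as the 0 V reference.
Source V1 fixes V_0 = 10 V.
KCL at each unknown node (sum of currents leaving = 0; resistances in Ω):
  Node 1: (V_1 - 10)/1.5 + (V_1 - 0)/75000 + (V_1 - V_3)/220 = 0
  Node 3: (V_3 - 10)/200 + (V_3 - 0)/43 + (V_3 - V_1)/220 = 0
Collecting terms (coefficients in siemens):
  0.6712·V_1 - 0.004545·V_3 = 6.667
  0.0328·V_3 - 0.004545·V_1 = 0.05
Determinant D = (0.6712)(0.0328) - (-0.004545)(-0.004545) = 0.022
V_1 = [(6.667)(0.0328) - (-0.004545)(0.05)]/D = 9.952 V
V_3 = [(0.6712)(0.05) - (6.667)(-0.004545)]/D = 2.903 V
V_th = V_1 - V_3 = 9.952 - 2.903 = 7.048 V
Step 2 — R_th: zero the source — replace V1 by a short circuit (node 2 merges into node 0) — and find the resistance seen between A (node 1) and B (node 3).
Reduce the network between node 1 (A) and node 3 (B) by series/parallel combination:
  Rp1 = R1 ‖ R2 (parallel, both between nodes 0 and 1) = 1/(1/1.5 + 1/75000) = 1.5 Ω
  Rp2 = R3 ‖ R4 (parallel, both between nodes 0 and 3) = 1/(1/200 + 1/43) = 35.39 Ω
  Rs1 = Rp1 + Rp2 (series, joined only at node 0) = 1.5 + 35.39 = 36.89 Ω
  Rp3 = R5 ‖ Rs1 (parallel, both between nodes 1 and 3) = 1/(1/220 + 1/36.89) = 31.59 Ω
R_th = 31.59 Ω
I_n = V_th/R_th = 7.048/31.59 = 0.2231 A, and R_n = R_th = 31.59 Ω

Final answer: I_n = 0.2231 A, R_n = 31.59 Ω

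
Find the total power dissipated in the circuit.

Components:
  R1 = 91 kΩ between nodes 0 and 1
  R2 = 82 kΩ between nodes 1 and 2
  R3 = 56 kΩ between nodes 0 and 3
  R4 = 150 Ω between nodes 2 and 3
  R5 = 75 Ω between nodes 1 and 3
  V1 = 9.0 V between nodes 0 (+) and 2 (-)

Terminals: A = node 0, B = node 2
Nodal analysis, taking node 2 as the 0 V reference.
Source V1 fixes V_0 = 9 V.
KCL at each unknown node (sum of currents leaving = 0; resistances in Ω):
  Node 1: (V_1 - 9)/91000 + (V_1 - 0)/82000 + (V_1 - V_3)/75 = 0
  Node 3: (V_3 - 9)/56000 + (V_3 - 0)/150 + (V_3 - V_1)/75 = 0
Collecting terms (coefficients in siemens):
  0.01336·V_1 - 0.01333·V_3 = 0.0000989
  0.02002·V_3 - 0.01333·V_1 = 0.0001607
Determinant D = (0.01336)(0.02002) - (-0.01333)(-0.01333) = 0.00008959
V_1 = [(0.0000989)(0.02002) - (-0.01333)(0.0001607)]/D = 0.04602 V
V_3 = [(0.01336)(0.0001607) - (0.0000989)(-0.01333)]/D = 0.03868 V
Power in each resistor, P = (ΔV)²/R:
  P_R1 = (9 - 0.04602)²/91000 = 0.000881 W
  P_R2 = (0.04602 - 0)²/82000 = 0.00000002582 W
  P_R3 = (9 - 0.03868)²/56000 = 0.001434 W
  P_R4 = (0 - 0.03868)²/150 = 0.000009974 W
  P_R5 = (0.04602 - 0.03868)²/75 = 0.0000007179 W
P_total = P_R1 + P_R2 + P_R3 + P_R4 + P_R5 = 0.002326 W

Final answer: 0.002326 W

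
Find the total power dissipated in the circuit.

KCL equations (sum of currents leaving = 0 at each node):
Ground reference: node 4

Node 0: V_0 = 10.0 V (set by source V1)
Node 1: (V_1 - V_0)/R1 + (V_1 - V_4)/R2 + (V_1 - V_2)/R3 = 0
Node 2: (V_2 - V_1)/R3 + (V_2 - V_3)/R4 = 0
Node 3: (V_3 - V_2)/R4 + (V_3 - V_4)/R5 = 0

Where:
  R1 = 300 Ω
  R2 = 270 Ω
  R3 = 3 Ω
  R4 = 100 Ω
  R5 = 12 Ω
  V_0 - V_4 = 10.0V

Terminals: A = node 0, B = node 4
Nodal analysis, taking node 4 as the 0 V reference.
Source V1 fixes V_0 = 10 V.
KCL at each unknown node (sum of currents leaving = 0; resistances in Ω):
  Node 1: (V_1 - 10)/300 + (V_1 - 0)/270 + (V_1 - V_2)/3 = 0
  Node 2: (V_2 - V_1)/3 + (V_2 - V_3)/100 = 0
  Node 3: (V_3 - V_2)/100 + (V_3 - 0)/12 = 0
Collecting terms (coefficients in siemens):
  0.3404·V_1 - 0.3333·V_2 = 0.03333
  0.3433·V_2 - 0.3333·V_1 - 0.01·V_3 = 0
  0.09333·V_3 - 0.01·V_2 = 0
Solving these 3 simultaneous equations (Gaussian elimination) gives:
  V_1 = 2.119 V, V_2 = 2.063 V, V_3 = 0.2211 V
Power in each resistor, P = (ΔV)²/R:
  P_R1 = (10 - 2.119)²/300 = 0.207 W
  P_R2 = (2.119 - 0)²/270 = 0.01663 W
  P_R3 = (2.119 - 2.063)²/3 = 0.001018 W
  P_R4 = (2.063 - 0.2211)²/100 = 0.03394 W
  P_R5 = (0.2211 - 0)²/12 = 0.004073 W
P_total = P_R1 + P_R2 + P_R3 + P_R4 + P_R5 = 0.2627 W

Final answer: 0.2627 W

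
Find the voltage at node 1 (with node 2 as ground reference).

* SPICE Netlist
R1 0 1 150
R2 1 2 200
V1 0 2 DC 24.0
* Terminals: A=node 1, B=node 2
Nodal analysis, taking node 2 as the 0 V reference.
Source V1 fixes V_0 = 24 V.
KCL at each unknown node (sum of currents leaving = 0; resistances in Ω):
  Node 1: (V_1 - 24)/150 + (V_1 - 0)/200 = 0
Collecting terms: 0.01167 × V_1 = 0.16  =>  V_1 = 13.71 V
The requested potential is V_1 = 13.71 V.

Final answer: V_1 = 13.71 V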